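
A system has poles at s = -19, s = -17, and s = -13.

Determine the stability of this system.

All poles are in the left half-plane. System is stable.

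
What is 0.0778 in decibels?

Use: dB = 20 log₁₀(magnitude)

dB = 20 log₁₀(0.0778) = -22.2 dB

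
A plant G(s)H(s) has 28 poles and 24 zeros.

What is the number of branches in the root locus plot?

Root locus has n branches where n = number of poles = 28.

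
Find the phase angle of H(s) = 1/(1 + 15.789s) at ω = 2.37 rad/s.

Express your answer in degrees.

Phase = -arctan(ωτ) = -arctan(2.37 × 15.789) = -88.5°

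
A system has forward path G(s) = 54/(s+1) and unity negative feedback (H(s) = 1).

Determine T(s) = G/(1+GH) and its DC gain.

T(s) = G/(1+GH) = [54/(s+1)] / [1 + 54/(s+1)] = 54/(s+1+54) = 54/(s+55). DC gain = 54/55 = 0.9818.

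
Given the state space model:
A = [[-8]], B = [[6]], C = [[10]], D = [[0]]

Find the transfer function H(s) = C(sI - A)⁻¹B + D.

(sI - A)⁻¹ = 1/(s + 8). H(s) = 10 × 6/(s + 8) + 0 = 60/(s + 8).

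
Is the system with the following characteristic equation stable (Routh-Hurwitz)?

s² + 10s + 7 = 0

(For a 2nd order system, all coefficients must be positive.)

Coefficients: 1, 10, 7. All positive, so system is stable.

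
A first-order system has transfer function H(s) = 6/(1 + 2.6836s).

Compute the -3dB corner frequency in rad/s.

Corner frequency = 1/τ = 1/2.6836 = 0.373 rad/s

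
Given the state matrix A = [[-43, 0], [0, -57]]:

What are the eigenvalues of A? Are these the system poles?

For diagonal matrix, eigenvalues are diagonal entries: λ₁ = -43, λ₂ = -57. Eigenvalues of A = system poles.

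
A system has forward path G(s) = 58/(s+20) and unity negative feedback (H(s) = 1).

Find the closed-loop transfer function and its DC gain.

T(s) = G/(1+GH) = [58/(s+20)] / [1 + 58/(s+20)] = 58/(s+20+58) = 58/(s+78). DC gain = 58/78 = 0.7436.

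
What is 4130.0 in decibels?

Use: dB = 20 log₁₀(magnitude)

dB = 20 log₁₀(4130.0) = 72.3 dB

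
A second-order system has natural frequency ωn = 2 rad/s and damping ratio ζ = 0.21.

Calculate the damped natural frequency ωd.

ωd = ωn√(1 - ζ²) = 2√(1 - 0.21²) = 1.96 rad/s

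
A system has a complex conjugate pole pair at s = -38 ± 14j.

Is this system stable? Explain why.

Real part of poles is -38 (< 0, left half-plane). Stable.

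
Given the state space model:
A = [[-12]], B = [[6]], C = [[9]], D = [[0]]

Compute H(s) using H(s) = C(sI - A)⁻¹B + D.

(sI - A)⁻¹ = 1/(s + 12). H(s) = 9 × 6/(s + 12) + 0 = 54/(s + 12).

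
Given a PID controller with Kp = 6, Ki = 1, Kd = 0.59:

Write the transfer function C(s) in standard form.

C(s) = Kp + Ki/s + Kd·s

Substituting values: C(s) = 6 + 1/s + 0.59s = (0.59s² + 6s + 1)/s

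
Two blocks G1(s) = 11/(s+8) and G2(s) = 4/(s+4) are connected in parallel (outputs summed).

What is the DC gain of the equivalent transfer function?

Parallel: G_eq = G1 + G2. DC gain = G1(0) + G2(0) = 11/8 + 4/4 = 1.375 + 1 = 2.375.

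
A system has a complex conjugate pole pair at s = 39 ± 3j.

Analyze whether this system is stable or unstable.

Real part of poles is 39 (> 0, right half-plane). Unstable.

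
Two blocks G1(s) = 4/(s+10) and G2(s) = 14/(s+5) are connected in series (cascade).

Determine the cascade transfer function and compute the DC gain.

Series: multiply transfer functions. G_eq = 4/(s+10) × 14/(s+5) = 56/((s+10)(s+5)). DC gain = 56/(10×5) = 1.12.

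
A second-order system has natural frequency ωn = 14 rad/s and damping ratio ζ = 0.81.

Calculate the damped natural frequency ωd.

ωd = ωn√(1 - ζ²) = 14√(1 - 0.81²) = 8.21 rad/s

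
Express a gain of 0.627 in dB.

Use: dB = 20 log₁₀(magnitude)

dB = 20 log₁₀(0.627) = -4.1 dB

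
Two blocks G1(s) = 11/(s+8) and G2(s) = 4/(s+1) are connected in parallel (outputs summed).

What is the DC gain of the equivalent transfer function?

Parallel: G_eq = G1 + G2. DC gain = G1(0) + G2(0) = 11/8 + 4/1 = 1.375 + 4 = 5.375.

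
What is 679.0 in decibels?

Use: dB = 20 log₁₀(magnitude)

dB = 20 log₁₀(679.0) = 56.6 dB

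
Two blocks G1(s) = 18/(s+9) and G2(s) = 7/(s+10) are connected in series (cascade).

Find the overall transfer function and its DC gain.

Series: multiply transfer functions. G_eq = 18/(s+9) × 7/(s+10) = 126/((s+9)(s+10)). DC gain = 126/(9×10) = 1.4.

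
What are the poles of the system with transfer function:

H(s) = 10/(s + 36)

Pole is where denominator = 0: s + 36 = 0, so s = -36.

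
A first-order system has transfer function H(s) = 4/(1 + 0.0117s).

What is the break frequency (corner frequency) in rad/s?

Corner frequency = 1/τ = 1/0.0117 = 85.47 rad/s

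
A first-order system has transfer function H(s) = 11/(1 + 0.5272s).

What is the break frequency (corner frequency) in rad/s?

Corner frequency = 1/τ = 1/0.5272 = 1.897 rad/s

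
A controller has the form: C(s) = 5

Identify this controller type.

This is a Proportional (P) controller.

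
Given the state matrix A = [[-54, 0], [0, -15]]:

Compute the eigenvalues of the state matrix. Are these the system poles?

For diagonal matrix, eigenvalues are diagonal entries: λ₁ = -54, λ₂ = -15. Eigenvalues of A = system poles.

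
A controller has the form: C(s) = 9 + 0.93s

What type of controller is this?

This is a Proportional-Derivative (PD) controller.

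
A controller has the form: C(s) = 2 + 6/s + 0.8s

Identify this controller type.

This is a Proportional-Integral-Derivative (PID) controller.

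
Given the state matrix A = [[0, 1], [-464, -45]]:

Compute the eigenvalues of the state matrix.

det(A - λI) = λ² - (-45)λ + 464 = (λ - (-16))(λ - (-29)). Eigenvalues: -16, -29.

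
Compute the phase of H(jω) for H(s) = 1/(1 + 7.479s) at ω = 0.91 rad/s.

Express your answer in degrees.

Phase = -arctan(ωτ) = -arctan(0.91 × 7.479) = -81.6°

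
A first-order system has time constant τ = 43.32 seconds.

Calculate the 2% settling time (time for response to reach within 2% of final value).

For first-order system, 2% settling time ≈ 4τ = 4 × 43.32 = 173.28 s.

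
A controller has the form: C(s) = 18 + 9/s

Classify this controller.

This is a Proportional-Integral (PI) controller.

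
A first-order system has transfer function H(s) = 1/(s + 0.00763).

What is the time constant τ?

For H(s) = 1/(s + 1/τ), the pole is at -1/τ = -0.00763, so τ = 1/0.00763 = 131.1 s.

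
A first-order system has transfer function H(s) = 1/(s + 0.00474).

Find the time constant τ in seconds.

For H(s) = 1/(s + 1/τ), the pole is at -1/τ = -0.00474, so τ = 1/0.00474 = 211 s.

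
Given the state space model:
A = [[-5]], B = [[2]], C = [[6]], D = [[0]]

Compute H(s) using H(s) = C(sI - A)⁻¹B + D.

(sI - A)⁻¹ = 1/(s + 5). H(s) = 6 × 2/(s + 5) + 0 = 12/(s + 5).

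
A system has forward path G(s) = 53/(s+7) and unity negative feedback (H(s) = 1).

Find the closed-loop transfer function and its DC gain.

T(s) = G/(1+GH) = [53/(s+7)] / [1 + 53/(s+7)] = 53/(s+7+53) = 53/(s+60). DC gain = 53/60 = 0.8833.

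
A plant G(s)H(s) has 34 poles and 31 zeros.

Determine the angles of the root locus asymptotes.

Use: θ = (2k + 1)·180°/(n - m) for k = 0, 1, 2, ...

n - m = 34 - 31 = 3. Angles: θk = (2k + 1)·180°/3 = 60°, 180°, 300°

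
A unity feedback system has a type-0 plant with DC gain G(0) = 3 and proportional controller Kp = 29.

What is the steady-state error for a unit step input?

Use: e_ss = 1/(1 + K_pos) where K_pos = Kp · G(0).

K_pos = Kp · G(0) = 29 × 3 = 87. e_ss = 1/(1 + 87) = 0.0114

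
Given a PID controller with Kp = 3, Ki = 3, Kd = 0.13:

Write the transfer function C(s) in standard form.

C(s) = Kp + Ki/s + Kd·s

Substituting values: C(s) = 3 + 3/s + 0.13s = (0.13s² + 3s + 3)/s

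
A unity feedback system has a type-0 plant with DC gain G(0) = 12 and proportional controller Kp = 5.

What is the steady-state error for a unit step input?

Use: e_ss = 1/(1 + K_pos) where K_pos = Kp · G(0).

K_pos = Kp · G(0) = 5 × 12 = 60. e_ss = 1/(1 + 60) = 0.0164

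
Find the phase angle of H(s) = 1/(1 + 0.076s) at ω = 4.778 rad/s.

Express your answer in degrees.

Phase = -arctan(ωτ) = -arctan(4.778 × 0.076) = -20.0°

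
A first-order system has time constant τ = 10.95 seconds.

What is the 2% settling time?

For first-order system, 2% settling time ≈ 4τ = 4 × 10.95 = 43.8 s.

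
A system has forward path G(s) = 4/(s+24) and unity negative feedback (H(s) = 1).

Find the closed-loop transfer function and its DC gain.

T(s) = G/(1+GH) = [4/(s+24)] / [1 + 4/(s+24)] = 4/(s+24+4) = 4/(s+28). DC gain = 4/28 = 0.1429.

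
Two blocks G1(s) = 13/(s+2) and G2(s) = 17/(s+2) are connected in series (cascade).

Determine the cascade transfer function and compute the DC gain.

Series: multiply transfer functions. G_eq = 13/(s+2) × 17/(s+2) = 221/((s+2)(s+2)). DC gain = 221/(2×2) = 55.25.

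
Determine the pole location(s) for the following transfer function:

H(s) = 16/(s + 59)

Pole is where denominator = 0: s + 59 = 0, so s = -59.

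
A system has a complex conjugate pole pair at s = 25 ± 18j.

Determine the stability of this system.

Real part of poles is 25 (> 0, right half-plane). Unstable.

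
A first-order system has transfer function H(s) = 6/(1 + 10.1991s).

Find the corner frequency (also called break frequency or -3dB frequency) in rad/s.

Corner frequency = 1/τ = 1/10.1991 = 0.098 rad/s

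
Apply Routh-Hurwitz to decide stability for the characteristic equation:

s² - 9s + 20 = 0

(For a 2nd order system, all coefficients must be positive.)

Coefficients: 1, -9, 20. b=-9 not positive, so system is unstable.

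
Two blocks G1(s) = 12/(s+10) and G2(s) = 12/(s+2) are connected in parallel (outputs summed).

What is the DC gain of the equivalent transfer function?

Parallel: G_eq = G1 + G2. DC gain = G1(0) + G2(0) = 12/10 + 12/2 = 1.2 + 6 = 7.2.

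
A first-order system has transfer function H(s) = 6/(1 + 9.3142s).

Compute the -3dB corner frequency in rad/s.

Corner frequency = 1/τ = 1/9.3142 = 0.107 rad/s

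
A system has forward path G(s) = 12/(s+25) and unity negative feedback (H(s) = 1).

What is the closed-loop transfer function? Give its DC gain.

T(s) = G/(1+GH) = [12/(s+25)] / [1 + 12/(s+25)] = 12/(s+25+12) = 12/(s+37). DC gain = 12/37 = 0.3243.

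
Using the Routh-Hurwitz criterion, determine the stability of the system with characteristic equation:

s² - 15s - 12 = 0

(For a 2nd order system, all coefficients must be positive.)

Coefficients: 1, -15, -12. b=-15, c=-12 not positive, so system is unstable.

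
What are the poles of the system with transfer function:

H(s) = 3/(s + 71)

Pole is where denominator = 0: s + 71 = 0, so s = -71.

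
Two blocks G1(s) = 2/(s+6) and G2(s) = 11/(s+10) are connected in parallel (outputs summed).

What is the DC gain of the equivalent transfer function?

Parallel: G_eq = G1 + G2. DC gain = G1(0) + G2(0) = 2/6 + 11/10 = 0.3333 + 1.1 = 1.4333.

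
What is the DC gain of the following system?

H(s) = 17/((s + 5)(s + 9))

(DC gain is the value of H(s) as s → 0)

DC gain = H(0) = 17/(5 × 9) = 17/45 = 0.3778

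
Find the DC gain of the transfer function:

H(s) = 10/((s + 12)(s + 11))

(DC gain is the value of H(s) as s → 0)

DC gain = H(0) = 10/(12 × 11) = 10/132 = 0.0758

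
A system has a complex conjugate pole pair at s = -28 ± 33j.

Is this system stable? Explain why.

Real part of poles is -28 (< 0, left half-plane). Stable.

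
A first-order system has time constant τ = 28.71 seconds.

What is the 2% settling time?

For first-order system, 2% settling time ≈ 4τ = 4 × 28.71 = 114.84 s.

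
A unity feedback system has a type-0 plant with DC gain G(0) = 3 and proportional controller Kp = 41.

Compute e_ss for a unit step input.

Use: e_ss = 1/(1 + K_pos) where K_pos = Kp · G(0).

K_pos = Kp · G(0) = 41 × 3 = 123. e_ss = 1/(1 + 123) = 0.0081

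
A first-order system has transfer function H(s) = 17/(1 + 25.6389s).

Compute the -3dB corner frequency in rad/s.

Corner frequency = 1/τ = 1/25.6389 = 0.039 rad/s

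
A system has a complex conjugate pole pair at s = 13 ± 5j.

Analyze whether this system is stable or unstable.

Real part of poles is 13 (> 0, right half-plane). Unstable.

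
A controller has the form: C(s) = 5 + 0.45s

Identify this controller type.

This is a Proportional-Derivative (PD) controller.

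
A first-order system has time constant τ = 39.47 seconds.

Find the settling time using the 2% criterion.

For first-order system, 2% settling time ≈ 4τ = 4 × 39.47 = 157.88 s.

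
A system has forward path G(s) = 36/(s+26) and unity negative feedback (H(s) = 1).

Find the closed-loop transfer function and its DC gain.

T(s) = G/(1+GH) = [36/(s+26)] / [1 + 36/(s+26)] = 36/(s+26+36) = 36/(s+62). DC gain = 36/62 = 0.5806.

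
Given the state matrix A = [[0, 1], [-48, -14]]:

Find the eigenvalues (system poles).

det(A - λI) = λ² - (-14)λ + 48 = (λ - (-8))(λ - (-6)). Eigenvalues: -8, -6.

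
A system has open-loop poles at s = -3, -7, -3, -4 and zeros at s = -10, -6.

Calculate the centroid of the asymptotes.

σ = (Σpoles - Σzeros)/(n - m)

σ = (Σpoles - Σzeros)/(n - m) = (-17 - (-16))/(4 - 2) = -1/2 = -0.5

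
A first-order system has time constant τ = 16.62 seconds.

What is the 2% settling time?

For first-order system, 2% settling time ≈ 4τ = 4 × 16.62 = 66.48 s.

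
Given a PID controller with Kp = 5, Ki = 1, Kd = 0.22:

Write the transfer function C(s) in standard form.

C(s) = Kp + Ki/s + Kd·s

Substituting values: C(s) = 5 + 1/s + 0.22s = (0.22s² + 5s + 1)/s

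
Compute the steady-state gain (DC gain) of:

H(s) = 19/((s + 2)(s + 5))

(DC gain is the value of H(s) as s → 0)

DC gain = H(0) = 19/(2 × 5) = 19/10 = 1.9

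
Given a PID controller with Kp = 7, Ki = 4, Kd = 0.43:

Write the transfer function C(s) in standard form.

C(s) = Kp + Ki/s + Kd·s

Substituting values: C(s) = 7 + 4/s + 0.43s = (0.43s² + 7s + 4)/s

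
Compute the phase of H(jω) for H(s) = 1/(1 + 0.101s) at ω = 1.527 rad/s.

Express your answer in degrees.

Phase = -arctan(ωτ) = -arctan(1.527 × 0.101) = -8.8°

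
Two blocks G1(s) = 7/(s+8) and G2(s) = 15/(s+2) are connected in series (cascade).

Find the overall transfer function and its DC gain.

Series: multiply transfer functions. G_eq = 7/(s+8) × 15/(s+2) = 105/((s+8)(s+2)). DC gain = 105/(8×2) = 6.5625.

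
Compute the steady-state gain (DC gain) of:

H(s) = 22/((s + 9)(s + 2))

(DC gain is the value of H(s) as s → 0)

DC gain = H(0) = 22/(9 × 2) = 22/18 = 1.2222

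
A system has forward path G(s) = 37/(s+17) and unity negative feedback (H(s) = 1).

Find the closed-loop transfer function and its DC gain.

T(s) = G/(1+GH) = [37/(s+17)] / [1 + 37/(s+17)] = 37/(s+17+37) = 37/(s+54). DC gain = 37/54 = 0.6852.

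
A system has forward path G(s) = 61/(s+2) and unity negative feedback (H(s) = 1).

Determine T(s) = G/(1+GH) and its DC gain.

T(s) = G/(1+GH) = [61/(s+2)] / [1 + 61/(s+2)] = 61/(s+2+61) = 61/(s+63). DC gain = 61/63 = 0.9683.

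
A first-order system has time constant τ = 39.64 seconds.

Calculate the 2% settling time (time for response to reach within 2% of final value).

For first-order system, 2% settling time ≈ 4τ = 4 × 39.64 = 158.56 s.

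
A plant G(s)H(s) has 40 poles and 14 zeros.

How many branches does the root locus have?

Root locus has n branches where n = number of poles = 40.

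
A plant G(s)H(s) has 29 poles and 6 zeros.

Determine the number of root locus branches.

Root locus has n branches where n = number of poles = 29.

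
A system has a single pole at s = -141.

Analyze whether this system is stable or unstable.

Pole at s = -141 is in the left half-plane. Stable.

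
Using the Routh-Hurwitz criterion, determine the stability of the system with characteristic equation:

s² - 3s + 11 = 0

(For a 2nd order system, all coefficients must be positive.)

Coefficients: 1, -3, 11. b=-3 not positive, so system is unstable.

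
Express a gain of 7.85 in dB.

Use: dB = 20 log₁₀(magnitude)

dB = 20 log₁₀(7.85) = 17.9 dB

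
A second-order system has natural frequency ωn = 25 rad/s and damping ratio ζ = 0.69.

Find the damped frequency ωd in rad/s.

ωd = ωn√(1 - ζ²) = 25√(1 - 0.69²) = 18.1 rad/s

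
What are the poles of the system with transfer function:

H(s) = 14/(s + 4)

Pole is where denominator = 0: s + 4 = 0, so s = -4.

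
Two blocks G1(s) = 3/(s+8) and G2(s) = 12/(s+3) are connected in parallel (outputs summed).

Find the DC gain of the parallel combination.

Parallel: G_eq = G1 + G2. DC gain = G1(0) + G2(0) = 3/8 + 12/3 = 0.375 + 4 = 4.375.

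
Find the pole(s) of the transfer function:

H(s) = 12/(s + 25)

Pole is where denominator = 0: s + 25 = 0, so s = -25.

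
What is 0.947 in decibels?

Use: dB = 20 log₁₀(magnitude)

dB = 20 log₁₀(0.947) = -0.5 dB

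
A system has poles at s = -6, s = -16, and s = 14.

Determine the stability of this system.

Pole(s) at s = 14 are not in the left half-plane. System is unstable.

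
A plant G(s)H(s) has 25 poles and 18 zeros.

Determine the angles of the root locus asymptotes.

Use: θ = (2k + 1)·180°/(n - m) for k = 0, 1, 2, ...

n - m = 25 - 18 = 7. Angles: θk = (2k + 1)·180°/7 = 25.71°, 77.14°, 128.57°, 180°, 231.43°, 282.86°, 334.29°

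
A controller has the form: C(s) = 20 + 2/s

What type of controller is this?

This is a Proportional-Integral (PI) controller.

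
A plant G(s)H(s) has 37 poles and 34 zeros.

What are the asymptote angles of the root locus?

n - m = 37 - 34 = 3. Angles: θk = (2k + 1)·180°/3 = 60°, 180°, 300°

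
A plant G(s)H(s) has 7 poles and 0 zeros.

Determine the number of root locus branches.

Root locus has n branches where n = number of poles = 7.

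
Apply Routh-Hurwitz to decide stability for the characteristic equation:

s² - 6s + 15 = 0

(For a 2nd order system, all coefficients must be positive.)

Coefficients: 1, -6, 15. b=-6 not positive, so system is unstable.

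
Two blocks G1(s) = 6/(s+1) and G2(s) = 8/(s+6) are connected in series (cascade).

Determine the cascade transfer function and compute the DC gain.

Series: multiply transfer functions. G_eq = 6/(s+1) × 8/(s+6) = 48/((s+1)(s+6)). DC gain = 48/(1×6) = 8.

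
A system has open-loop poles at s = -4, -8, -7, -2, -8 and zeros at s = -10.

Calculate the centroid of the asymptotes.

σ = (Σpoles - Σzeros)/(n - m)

σ = (Σpoles - Σzeros)/(n - m) = (-29 - (-10))/(5 - 1) = -19/4 = -4.75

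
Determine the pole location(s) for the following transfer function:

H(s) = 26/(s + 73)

Pole is where denominator = 0: s + 73 = 0, so s = -73.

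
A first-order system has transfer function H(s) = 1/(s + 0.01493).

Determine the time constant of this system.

For H(s) = 1/(s + 1/τ), the pole is at -1/τ = -0.01493, so τ = 1/0.01493 = 66.98 s.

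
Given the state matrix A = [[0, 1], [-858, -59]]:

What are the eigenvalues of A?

det(A - λI) = λ² - (-59)λ + 858 = (λ - (-33))(λ - (-26)). Eigenvalues: -33, -26.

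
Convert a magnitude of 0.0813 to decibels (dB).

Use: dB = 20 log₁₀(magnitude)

dB = 20 log₁₀(0.0813) = -21.8 dB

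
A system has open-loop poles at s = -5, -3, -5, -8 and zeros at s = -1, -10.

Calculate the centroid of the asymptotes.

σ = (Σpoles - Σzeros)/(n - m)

σ = (Σpoles - Σzeros)/(n - m) = (-21 - (-11))/(4 - 2) = -10/2 = -5.0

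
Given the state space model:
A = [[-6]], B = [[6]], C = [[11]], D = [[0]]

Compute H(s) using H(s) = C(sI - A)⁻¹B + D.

(sI - A)⁻¹ = 1/(s + 6). H(s) = 11 × 6/(s + 6) + 0 = 66/(s + 6).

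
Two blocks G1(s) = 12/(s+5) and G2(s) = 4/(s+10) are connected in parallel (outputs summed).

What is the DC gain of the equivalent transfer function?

Parallel: G_eq = G1 + G2. DC gain = G1(0) + G2(0) = 12/5 + 4/10 = 2.4 + 0.4 = 2.8.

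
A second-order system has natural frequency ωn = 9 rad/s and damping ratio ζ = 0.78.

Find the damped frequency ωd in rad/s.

ωd = ωn√(1 - ζ²) = 9√(1 - 0.78²) = 5.63 rad/s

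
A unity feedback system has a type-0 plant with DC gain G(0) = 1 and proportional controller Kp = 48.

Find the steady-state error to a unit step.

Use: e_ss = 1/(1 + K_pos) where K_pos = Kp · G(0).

K_pos = Kp · G(0) = 48 × 1 = 48. e_ss = 1/(1 + 48) = 0.0204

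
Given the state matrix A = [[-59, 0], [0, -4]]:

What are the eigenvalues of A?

For diagonal matrix, eigenvalues are diagonal entries: λ₁ = -59, λ₂ = -4.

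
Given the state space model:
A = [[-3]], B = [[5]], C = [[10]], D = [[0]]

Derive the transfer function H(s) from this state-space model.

(sI - A)⁻¹ = 1/(s + 3). H(s) = 10 × 5/(s + 3) + 0 = 50/(s + 3).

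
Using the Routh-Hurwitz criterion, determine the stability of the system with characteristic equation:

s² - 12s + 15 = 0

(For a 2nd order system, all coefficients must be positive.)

Coefficients: 1, -12, 15. b=-12 not positive, so system is unstable.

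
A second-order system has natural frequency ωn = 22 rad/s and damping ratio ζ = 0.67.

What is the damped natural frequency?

ωd = ωn√(1 - ζ²) = 22√(1 - 0.67²) = 16.33 rad/s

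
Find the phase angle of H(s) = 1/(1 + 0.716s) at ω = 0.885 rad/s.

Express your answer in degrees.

Phase = -arctan(ωτ) = -arctan(0.885 × 0.716) = -32.4°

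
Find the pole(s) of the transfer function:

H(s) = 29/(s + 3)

Pole is where denominator = 0: s + 3 = 0, so s = -3.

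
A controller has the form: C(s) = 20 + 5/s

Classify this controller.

This is a Proportional-Integral (PI) controller.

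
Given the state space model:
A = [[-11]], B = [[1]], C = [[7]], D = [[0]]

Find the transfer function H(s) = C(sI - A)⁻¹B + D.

(sI - A)⁻¹ = 1/(s + 11). H(s) = 7 × 1/(s + 11) + 0 = 7/(s + 11).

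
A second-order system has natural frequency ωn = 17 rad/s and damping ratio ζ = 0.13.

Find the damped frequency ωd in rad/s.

ωd = ωn√(1 - ζ²) = 17√(1 - 0.13²) = 16.86 rad/s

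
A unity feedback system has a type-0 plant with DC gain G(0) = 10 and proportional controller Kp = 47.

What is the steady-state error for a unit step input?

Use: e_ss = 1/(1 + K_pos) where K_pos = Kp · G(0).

K_pos = Kp · G(0) = 47 × 10 = 470. e_ss = 1/(1 + 470) = 0.0021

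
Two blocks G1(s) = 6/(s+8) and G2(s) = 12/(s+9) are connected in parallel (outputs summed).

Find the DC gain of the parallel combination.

Parallel: G_eq = G1 + G2. DC gain = G1(0) + G2(0) = 6/8 + 12/9 = 0.75 + 1.3333 = 2.0833.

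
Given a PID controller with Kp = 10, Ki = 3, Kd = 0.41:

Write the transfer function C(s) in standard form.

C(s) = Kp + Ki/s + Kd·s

Substituting values: C(s) = 10 + 3/s + 0.41s = (0.41s² + 10s + 3)/s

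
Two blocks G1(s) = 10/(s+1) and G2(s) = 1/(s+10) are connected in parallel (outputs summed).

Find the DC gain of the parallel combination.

Parallel: G_eq = G1 + G2. DC gain = G1(0) + G2(0) = 10/1 + 1/10 = 10 + 0.1 = 10.1.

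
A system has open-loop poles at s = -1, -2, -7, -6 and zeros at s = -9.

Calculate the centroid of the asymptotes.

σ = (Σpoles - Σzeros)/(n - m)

σ = (Σpoles - Σzeros)/(n - m) = (-16 - (-9))/(4 - 1) = -7/3 = -2.33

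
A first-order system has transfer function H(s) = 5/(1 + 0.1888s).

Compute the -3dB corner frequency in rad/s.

Corner frequency = 1/τ = 1/0.1888 = 5.297 rad/s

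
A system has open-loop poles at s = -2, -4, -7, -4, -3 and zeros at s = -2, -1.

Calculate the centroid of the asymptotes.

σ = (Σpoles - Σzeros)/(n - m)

σ = (Σpoles - Σzeros)/(n - m) = (-20 - (-3))/(5 - 2) = -17/3 = -5.67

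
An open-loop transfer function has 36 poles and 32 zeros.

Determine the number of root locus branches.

Root locus has n branches where n = number of poles = 36.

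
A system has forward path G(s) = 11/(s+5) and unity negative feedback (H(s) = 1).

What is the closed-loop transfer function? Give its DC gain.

T(s) = G/(1+GH) = [11/(s+5)] / [1 + 11/(s+5)] = 11/(s+5+11) = 11/(s+16). DC gain = 11/16 = 0.6875.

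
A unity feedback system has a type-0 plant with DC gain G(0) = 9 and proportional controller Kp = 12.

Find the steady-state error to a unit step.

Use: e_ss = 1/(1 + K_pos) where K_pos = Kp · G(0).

K_pos = Kp · G(0) = 12 × 9 = 108. e_ss = 1/(1 + 108) = 0.0092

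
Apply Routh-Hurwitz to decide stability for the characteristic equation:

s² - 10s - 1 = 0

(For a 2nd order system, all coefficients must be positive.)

Coefficients: 1, -10, -1. b=-10, c=-1 not positive, so system is unstable.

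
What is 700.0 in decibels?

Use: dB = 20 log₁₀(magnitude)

dB = 20 log₁₀(700.0) = 56.9 dB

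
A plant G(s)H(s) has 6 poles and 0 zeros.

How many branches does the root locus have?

Root locus has n branches where n = number of poles = 6.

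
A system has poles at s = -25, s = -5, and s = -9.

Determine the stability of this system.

All poles are in the left half-plane. System is stable.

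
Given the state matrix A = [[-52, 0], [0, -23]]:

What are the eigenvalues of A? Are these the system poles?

For diagonal matrix, eigenvalues are diagonal entries: λ₁ = -52, λ₂ = -23. Eigenvalues of A = system poles.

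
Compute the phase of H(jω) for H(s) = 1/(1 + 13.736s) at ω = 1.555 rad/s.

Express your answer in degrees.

Phase = -arctan(ωτ) = -arctan(1.555 × 13.736) = -87.3°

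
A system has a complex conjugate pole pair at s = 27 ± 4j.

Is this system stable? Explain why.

Real part of poles is 27 (> 0, right half-plane). Unstable.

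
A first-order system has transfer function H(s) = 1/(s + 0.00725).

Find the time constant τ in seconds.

For H(s) = 1/(s + 1/τ), the pole is at -1/τ = -0.00725, so τ = 1/0.00725 = 137.9 s.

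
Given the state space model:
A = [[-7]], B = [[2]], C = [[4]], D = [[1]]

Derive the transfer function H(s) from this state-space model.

(sI - A)⁻¹ = 1/(s + 7). H(s) = 4×2/(s + 7) + 1 = (s + 15)/(s + 7).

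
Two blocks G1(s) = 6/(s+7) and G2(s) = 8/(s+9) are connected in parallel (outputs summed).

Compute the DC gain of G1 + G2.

Parallel: G_eq = G1 + G2. DC gain = G1(0) + G2(0) = 6/7 + 8/9 = 0.8571 + 0.8889 = 1.7460.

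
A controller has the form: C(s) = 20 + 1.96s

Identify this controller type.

This is a Proportional-Derivative (PD) controller.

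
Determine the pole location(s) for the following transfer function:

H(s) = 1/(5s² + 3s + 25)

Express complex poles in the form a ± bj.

Discriminant = 3² - 4×5×25 = 9 - 500 = -491 < 0, so the poles are a complex conjugate pair s = (-3 ± j√491)/(2×5). Real part = -3/(2×5) = -3/10 = -0.3; imaginary part = ±√491/(2×5) ≈ 2.2159. Poles: s = -0.3 ± 2.2159j.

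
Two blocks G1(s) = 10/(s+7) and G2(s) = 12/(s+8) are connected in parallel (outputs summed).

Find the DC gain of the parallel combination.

Parallel: G_eq = G1 + G2. DC gain = G1(0) + G2(0) = 10/7 + 12/8 = 1.4286 + 1.5 = 2.9286.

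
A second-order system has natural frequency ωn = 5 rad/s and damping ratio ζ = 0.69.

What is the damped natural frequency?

ωd = ωn√(1 - ζ²) = 5√(1 - 0.69²) = 3.62 rad/s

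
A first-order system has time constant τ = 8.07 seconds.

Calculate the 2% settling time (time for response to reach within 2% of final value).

For first-order system, 2% settling time ≈ 4τ = 4 × 8.07 = 32.28 s.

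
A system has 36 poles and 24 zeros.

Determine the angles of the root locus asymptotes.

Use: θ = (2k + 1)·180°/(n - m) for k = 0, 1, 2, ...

n - m = 36 - 24 = 12. Angles: θk = (2k + 1)·180°/12 = 15°, 45°, 75°, 105°, 135°, 165°, 195°, 225°, 255°, 285°, 315°, 345°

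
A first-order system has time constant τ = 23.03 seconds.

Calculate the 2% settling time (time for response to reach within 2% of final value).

For first-order system, 2% settling time ≈ 4τ = 4 × 23.03 = 92.12 s.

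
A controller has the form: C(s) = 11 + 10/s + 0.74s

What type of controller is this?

This is a Proportional-Integral-Derivative (PID) controller.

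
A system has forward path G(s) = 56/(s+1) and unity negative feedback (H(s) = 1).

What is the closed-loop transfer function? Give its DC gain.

T(s) = G/(1+GH) = [56/(s+1)] / [1 + 56/(s+1)] = 56/(s+1+56) = 56/(s+57). DC gain = 56/57 = 0.9825.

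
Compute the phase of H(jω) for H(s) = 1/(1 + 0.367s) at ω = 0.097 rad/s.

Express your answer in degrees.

Phase = -arctan(ωτ) = -arctan(0.097 × 0.367) = -2.0°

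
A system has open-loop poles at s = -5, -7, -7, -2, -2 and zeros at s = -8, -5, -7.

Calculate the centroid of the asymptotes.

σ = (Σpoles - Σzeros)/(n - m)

σ = (Σpoles - Σzeros)/(n - m) = (-23 - (-20))/(5 - 3) = -3/2 = -1.5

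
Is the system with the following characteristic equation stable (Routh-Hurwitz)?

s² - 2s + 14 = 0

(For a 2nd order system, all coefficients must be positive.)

Coefficients: 1, -2, 14. b=-2 not positive, so system is unstable.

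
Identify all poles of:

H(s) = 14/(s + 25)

Pole is where denominator = 0: s + 25 = 0, so s = -25.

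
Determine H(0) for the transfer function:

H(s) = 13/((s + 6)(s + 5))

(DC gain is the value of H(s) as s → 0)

DC gain = H(0) = 13/(6 × 5) = 13/30 = 0.4333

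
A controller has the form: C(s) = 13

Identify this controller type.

This is a Proportional (P) controller.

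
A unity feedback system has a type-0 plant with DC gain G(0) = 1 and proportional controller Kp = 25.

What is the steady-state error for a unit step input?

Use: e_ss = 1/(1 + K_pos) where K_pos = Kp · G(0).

K_pos = Kp · G(0) = 25 × 1 = 25. e_ss = 1/(1 + 25) = 0.0385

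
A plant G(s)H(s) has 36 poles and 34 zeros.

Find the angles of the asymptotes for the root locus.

n - m = 36 - 34 = 2. Angles: θk = (2k + 1)·180°/2 = 90°, 270°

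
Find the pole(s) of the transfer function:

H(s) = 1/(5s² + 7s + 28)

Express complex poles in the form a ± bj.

Discriminant = 7² - 4×5×28 = 49 - 560 = -511 < 0, so the poles are a complex conjugate pair s = (-7 ± j√511)/(2×5). Real part = -7/(2×5) = -7/10 = -0.7; imaginary part = ±√511/(2×5) ≈ 2.2605. Poles: s = -0.7 ± 2.2605j.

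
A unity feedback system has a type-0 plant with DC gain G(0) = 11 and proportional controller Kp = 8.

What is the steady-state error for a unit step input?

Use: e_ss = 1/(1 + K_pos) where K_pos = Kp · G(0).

K_pos = Kp · G(0) = 8 × 11 = 88. e_ss = 1/(1 + 88) = 0.0112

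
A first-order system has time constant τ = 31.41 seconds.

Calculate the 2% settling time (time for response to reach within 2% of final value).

For first-order system, 2% settling time ≈ 4τ = 4 × 31.41 = 125.64 s.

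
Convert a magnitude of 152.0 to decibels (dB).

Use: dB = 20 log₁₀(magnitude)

dB = 20 log₁₀(152.0) = 43.6 dB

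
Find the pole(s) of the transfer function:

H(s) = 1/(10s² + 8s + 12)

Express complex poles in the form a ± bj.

Discriminant = 8² - 4×10×12 = 64 - 480 = -416 < 0, so the poles are a complex conjugate pair s = (-8 ± j√416)/(2×10). Real part = -8/(2×10) = -8/20 = -0.4; imaginary part = ±√416/(2×10) ≈ 1.0198. Poles: s = -0.4 ± 1.0198j.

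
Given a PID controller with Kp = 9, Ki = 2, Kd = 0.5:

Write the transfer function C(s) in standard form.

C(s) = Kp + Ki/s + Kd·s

Substituting values: C(s) = 9 + 2/s + 0.5s = (0.5s² + 9s + 2)/s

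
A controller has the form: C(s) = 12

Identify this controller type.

This is a Proportional (P) controller.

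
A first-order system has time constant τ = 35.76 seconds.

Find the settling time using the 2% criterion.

For first-order system, 2% settling time ≈ 4τ = 4 × 35.76 = 143.04 s.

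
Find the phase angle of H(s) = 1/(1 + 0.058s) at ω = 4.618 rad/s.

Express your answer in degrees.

Phase = -arctan(ωτ) = -arctan(4.618 × 0.058) = -15.0°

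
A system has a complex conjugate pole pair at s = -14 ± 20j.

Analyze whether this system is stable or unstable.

Real part of poles is -14 (< 0, left half-plane). Stable.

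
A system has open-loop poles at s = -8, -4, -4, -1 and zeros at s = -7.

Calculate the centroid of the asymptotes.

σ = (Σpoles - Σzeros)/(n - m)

σ = (Σpoles - Σzeros)/(n - m) = (-17 - (-7))/(4 - 1) = -10/3 = -3.33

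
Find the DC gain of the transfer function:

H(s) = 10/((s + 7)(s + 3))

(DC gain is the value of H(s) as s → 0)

DC gain = H(0) = 10/(7 × 3) = 10/21 = 0.4762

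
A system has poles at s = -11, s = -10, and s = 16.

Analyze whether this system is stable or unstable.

Pole(s) at s = 16 are not in the left half-plane. System is unstable.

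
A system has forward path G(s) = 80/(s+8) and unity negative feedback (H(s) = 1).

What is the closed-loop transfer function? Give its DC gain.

T(s) = G/(1+GH) = [80/(s+8)] / [1 + 80/(s+8)] = 80/(s+8+80) = 80/(s+88). DC gain = 80/88 = 0.9091.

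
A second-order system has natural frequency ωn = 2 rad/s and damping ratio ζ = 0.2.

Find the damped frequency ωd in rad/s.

ωd = ωn√(1 - ζ²) = 2√(1 - 0.2²) = 1.96 rad/s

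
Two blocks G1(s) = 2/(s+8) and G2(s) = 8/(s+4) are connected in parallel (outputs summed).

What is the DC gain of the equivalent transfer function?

Parallel: G_eq = G1 + G2. DC gain = G1(0) + G2(0) = 2/8 + 8/4 = 0.25 + 2 = 2.25.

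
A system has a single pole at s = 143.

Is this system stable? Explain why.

Pole at s = 143 is in the right half-plane. Unstable.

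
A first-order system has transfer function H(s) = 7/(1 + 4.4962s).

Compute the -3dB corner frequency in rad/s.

Corner frequency = 1/τ = 1/4.4962 = 0.222 rad/s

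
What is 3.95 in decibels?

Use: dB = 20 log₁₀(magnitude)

dB = 20 log₁₀(3.95) = 11.9 dB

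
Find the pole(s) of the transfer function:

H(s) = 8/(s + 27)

Pole is where denominator = 0: s + 27 = 0, so s = -27.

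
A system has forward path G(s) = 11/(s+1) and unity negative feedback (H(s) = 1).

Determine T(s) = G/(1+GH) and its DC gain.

T(s) = G/(1+GH) = [11/(s+1)] / [1 + 11/(s+1)] = 11/(s+1+11) = 11/(s+12). DC gain = 11/12 = 0.9167.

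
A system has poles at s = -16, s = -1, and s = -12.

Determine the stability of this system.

All poles are in the left half-plane. System is stable.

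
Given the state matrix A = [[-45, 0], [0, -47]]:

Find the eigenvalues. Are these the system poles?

For diagonal matrix, eigenvalues are diagonal entries: λ₁ = -45, λ₂ = -47. Eigenvalues of A = system poles.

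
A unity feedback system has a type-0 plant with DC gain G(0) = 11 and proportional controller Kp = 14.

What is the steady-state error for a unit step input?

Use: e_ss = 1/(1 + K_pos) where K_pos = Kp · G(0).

K_pos = Kp · G(0) = 14 × 11 = 154. e_ss = 1/(1 + 154) = 0.0065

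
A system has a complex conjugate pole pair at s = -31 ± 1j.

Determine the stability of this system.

Real part of poles is -31 (< 0, left half-plane). Stable.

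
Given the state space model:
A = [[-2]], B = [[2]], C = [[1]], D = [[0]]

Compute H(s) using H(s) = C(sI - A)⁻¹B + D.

(sI - A)⁻¹ = 1/(s + 2). H(s) = 1 × 2/(s + 2) + 0 = 2/(s + 2).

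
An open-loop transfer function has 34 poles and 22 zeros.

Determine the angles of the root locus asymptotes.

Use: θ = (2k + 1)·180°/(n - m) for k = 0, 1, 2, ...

n - m = 34 - 22 = 12. Angles: θk = (2k + 1)·180°/12 = 15°, 45°, 75°, 105°, 135°, 165°, 195°, 225°, 255°, 285°, 315°, 345°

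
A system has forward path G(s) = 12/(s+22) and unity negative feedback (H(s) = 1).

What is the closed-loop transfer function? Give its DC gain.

T(s) = G/(1+GH) = [12/(s+22)] / [1 + 12/(s+22)] = 12/(s+22+12) = 12/(s+34). DC gain = 12/34 = 0.3529.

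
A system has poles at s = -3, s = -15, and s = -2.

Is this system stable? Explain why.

All poles are in the left half-plane. System is stable.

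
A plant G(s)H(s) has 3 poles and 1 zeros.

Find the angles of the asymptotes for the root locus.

n - m = 3 - 1 = 2. Angles: θk = (2k + 1)·180°/2 = 90°, 270°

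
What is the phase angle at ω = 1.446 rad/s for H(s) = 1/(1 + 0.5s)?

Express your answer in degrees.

Phase = -arctan(ωτ) = -arctan(1.446 × 0.5) = -35.9°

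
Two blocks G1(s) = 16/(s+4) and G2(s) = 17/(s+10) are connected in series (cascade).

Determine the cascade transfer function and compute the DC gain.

Series: multiply transfer functions. G_eq = 16/(s+4) × 17/(s+10) = 272/((s+4)(s+10)). DC gain = 272/(4×10) = 6.8.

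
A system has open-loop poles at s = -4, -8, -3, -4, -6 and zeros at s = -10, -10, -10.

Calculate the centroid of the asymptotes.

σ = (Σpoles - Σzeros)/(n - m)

σ = (Σpoles - Σzeros)/(n - m) = (-25 - (-30))/(5 - 3) = 5/2 = 2.5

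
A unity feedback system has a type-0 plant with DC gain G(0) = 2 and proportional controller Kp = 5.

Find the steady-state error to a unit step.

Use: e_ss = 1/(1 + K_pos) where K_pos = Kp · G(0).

K_pos = Kp · G(0) = 5 × 2 = 10. e_ss = 1/(1 + 10) = 0.0909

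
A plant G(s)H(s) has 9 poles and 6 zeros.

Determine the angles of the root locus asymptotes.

n - m = 9 - 6 = 3. Angles: θk = (2k + 1)·180°/3 = 60°, 180°, 300°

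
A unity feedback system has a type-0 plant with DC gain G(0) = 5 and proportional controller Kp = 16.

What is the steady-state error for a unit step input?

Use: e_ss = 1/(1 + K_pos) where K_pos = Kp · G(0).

K_pos = Kp · G(0) = 16 × 5 = 80. e_ss = 1/(1 + 80) = 0.0123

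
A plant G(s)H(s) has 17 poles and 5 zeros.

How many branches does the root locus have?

Root locus has n branches where n = number of poles = 17.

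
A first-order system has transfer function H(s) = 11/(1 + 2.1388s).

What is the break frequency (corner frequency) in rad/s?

Corner frequency = 1/τ = 1/2.1388 = 0.468 rad/s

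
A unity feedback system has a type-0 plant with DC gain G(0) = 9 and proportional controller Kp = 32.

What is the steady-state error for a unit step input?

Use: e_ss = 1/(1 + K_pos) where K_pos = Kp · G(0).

K_pos = Kp · G(0) = 32 × 9 = 288. e_ss = 1/(1 + 288) = 0.0035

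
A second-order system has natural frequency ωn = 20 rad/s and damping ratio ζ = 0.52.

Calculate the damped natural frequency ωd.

ωd = ωn√(1 - ζ²) = 20√(1 - 0.52²) = 17.08 rad/s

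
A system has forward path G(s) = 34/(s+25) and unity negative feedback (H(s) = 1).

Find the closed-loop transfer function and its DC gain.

T(s) = G/(1+GH) = [34/(s+25)] / [1 + 34/(s+25)] = 34/(s+25+34) = 34/(s+59). DC gain = 34/59 = 0.5763.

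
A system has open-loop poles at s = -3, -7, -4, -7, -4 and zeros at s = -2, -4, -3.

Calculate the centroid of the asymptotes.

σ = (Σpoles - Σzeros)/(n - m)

σ = (Σpoles - Σzeros)/(n - m) = (-25 - (-9))/(5 - 3) = -16/2 = -8.0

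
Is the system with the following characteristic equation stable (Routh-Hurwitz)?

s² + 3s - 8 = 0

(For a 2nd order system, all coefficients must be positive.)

Coefficients: 1, 3, -8. c=-8 not positive, so system is unstable.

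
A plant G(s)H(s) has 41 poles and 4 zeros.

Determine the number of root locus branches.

Root locus has n branches where n = number of poles = 41.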